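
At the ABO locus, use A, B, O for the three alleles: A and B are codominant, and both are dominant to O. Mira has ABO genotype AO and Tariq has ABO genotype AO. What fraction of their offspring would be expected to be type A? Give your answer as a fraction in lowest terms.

ABO cross AO × AO → offspring phenotypes: 1/4 O, 3/4 A.
So P(type A) = 3/4.

3/4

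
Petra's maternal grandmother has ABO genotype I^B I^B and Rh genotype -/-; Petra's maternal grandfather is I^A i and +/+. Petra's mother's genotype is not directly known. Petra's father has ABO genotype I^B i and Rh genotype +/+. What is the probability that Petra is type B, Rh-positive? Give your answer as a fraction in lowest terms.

5/8

Petra's mother's ABO genotype from I^B I^B × I^A i: 1/2 I^A I^B, 1/2 I^B i.
Crossing each possibility with the father I^B i and summing P(type B): 1/2·1/2 + 1/2·3/4 = 5/8.
Similarly for Rh via the mother's Rh distribution: P(Rh+) = 1.
Independent loci: 5/8 × 1 = 5/8.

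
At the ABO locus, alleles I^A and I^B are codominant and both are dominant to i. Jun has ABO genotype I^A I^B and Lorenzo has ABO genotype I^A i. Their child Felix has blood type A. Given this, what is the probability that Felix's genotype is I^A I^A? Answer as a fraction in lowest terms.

1/2

Cross I^A I^B × I^A i → 1/4 I^A I^A, 1/4 I^A I^B, 1/4 I^A i, 1/4 I^B i.
Type-A genotypes among offspring: I^A I^A (1/4), I^A i (1/4); total 1/2.
P(I^A I^A | type A) = (1/4) / (1/2) = 1/2.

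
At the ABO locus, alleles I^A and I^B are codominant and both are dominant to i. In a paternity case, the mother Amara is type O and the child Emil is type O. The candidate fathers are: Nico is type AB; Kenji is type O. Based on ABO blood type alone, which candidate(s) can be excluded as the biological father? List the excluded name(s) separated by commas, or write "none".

Nico

A candidate is excluded only if no genotype consistent with his phenotype could produce a type O child with a type O mother.
Nico (type AB): no genotype consistent with that phenotype can produce a type-O child with a type-O mother.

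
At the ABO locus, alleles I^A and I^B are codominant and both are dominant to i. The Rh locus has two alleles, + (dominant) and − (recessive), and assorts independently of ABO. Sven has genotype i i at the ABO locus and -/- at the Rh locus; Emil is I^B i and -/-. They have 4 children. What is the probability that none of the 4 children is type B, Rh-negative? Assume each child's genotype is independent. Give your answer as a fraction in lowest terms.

1/16

ABO cross i i × I^B i → 1/2 O, 1/2 B.
Rh cross -/- × -/- → 1 Rh-; so P(type B, Rh-negative) = 1/2 × 1 = 1/2 per child.
P(not type B, Rh-negative) = 1/2 for one child; (1/2)^4 = 1/16.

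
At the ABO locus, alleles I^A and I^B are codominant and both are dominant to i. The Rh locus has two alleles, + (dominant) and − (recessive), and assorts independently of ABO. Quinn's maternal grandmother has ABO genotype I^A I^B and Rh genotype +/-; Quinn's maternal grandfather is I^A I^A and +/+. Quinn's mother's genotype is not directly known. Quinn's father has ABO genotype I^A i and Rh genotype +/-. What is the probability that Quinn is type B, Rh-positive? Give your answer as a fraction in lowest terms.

Quinn's mother's ABO genotype from I^A I^B × I^A I^A: 1/2 I^A I^A, 1/2 I^A I^B.
Crossing each possibility with the father I^A i and summing P(type B): 1/2·0 + 1/2·1/4 = 1/8.
Similarly for Rh via the mother's Rh distribution: P(Rh+) = 7/8.
Independent loci: 1/8 × 7/8 = 7/64.

7/64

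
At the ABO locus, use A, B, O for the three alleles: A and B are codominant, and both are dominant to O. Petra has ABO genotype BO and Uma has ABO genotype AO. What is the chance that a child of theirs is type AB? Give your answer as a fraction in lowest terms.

1/4

ABO cross BO × AO → offspring phenotypes: 1/4 O, 1/4 A, 1/4 B, 1/4 AB.
So P(type AB) = 1/4.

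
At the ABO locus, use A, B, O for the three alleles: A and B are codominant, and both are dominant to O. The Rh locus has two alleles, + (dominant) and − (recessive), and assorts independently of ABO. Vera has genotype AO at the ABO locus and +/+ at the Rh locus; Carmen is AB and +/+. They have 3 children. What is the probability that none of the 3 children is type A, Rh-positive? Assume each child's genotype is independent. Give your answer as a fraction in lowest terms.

1/8

ABO cross AO × AB → 1/2 A, 1/4 B, 1/4 AB.
Rh cross +/+ × +/+ → 1 Rh+; so P(type A, Rh-positive) = 1/2 × 1 = 1/2 per child.
P(not type A, Rh-positive) = 1/2 for one child; (1/2)^3 = 1/8.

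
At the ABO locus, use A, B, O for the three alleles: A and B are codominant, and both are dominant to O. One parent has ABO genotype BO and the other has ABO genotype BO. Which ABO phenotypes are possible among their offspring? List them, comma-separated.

O, B

Gametes from BO × BO give offspring ABO genotypes BB, BO, OO, i.e. phenotypes O, B.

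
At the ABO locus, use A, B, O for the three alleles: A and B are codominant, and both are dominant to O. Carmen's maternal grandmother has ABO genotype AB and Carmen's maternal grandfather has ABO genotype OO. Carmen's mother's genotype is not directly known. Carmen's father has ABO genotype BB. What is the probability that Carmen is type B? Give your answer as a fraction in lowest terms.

Carmen's mother's ABO genotype from AB × OO: 1/2 AO, 1/2 BO.
Crossing each possibility with the father BB and summing P(type B): 1/2·1/2 + 1/2·1 = 3/4.

3/4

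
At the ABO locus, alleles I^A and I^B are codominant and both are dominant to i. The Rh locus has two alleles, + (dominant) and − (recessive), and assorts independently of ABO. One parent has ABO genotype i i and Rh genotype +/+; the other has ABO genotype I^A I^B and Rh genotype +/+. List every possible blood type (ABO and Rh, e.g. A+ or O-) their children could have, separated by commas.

Gametes from i i × I^A I^B give offspring ABO genotypes I^A i, I^B i, i.e. phenotypes A, B.
Rh cross +/+ × +/+ → phenotypes Rh+.
Combining independently: A+, B+.

A+, B+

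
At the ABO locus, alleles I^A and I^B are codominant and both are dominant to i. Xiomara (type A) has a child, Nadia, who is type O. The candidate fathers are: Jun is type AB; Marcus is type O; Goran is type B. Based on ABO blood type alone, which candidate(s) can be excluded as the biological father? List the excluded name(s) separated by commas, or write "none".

Jun

A candidate is excluded only if no genotype consistent with his phenotype could produce a type O child with a type A mother.
Jun (type AB): no genotype consistent with that phenotype can produce a type-O child with a type-A mother.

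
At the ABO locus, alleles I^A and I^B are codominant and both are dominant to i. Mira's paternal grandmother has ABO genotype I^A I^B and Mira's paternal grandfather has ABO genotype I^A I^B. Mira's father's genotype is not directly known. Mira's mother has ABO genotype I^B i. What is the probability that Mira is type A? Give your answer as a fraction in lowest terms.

Mira's father's ABO genotype from I^A I^B × I^A I^B: 1/4 I^A I^A, 1/2 I^A I^B, 1/4 I^B I^B.
Crossing each possibility with the mother I^B i and summing P(type A): 1/4·1/2 + 1/2·1/4 + 1/4·0 = 1/4.

1/4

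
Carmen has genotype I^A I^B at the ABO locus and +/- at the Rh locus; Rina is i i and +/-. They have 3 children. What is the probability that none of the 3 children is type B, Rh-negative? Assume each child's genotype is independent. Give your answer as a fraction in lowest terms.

ABO cross I^A I^B × i i → 1/2 A, 1/2 B.
Rh cross +/- × +/- → 3/4 Rh+, 1/4 Rh-; so P(type B, Rh-negative) = 1/2 × 1/4 = 1/8 per child.
P(not type B, Rh-negative) = 7/8 for one child; (7/8)^3 = 343/512.

343/512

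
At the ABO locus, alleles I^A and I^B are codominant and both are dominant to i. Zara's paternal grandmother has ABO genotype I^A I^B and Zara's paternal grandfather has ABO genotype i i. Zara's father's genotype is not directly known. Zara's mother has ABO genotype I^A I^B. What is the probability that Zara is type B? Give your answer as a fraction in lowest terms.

Zara's father's ABO genotype from I^A I^B × i i: 1/2 I^A i, 1/2 I^B i.
Crossing each possibility with the mother I^A I^B and summing P(type B): 1/2·1/4 + 1/2·1/2 = 3/8.

3/8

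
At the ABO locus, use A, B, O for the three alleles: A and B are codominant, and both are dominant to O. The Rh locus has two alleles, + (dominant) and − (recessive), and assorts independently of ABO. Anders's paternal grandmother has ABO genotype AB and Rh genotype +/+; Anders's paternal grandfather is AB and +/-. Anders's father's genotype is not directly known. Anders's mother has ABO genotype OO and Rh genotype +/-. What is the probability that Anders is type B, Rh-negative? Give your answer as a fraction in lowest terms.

1/16

Anders's father's ABO genotype from AB × AB: 1/4 AA, 1/2 AB, 1/4 BB.
Crossing each possibility with the mother OO and summing P(type B): 1/4·0 + 1/2·1/2 + 1/4·1 = 1/2.
Similarly for Rh via the father's Rh distribution: P(Rh-) = 1/8.
Independent loci: 1/2 × 1/8 = 1/16.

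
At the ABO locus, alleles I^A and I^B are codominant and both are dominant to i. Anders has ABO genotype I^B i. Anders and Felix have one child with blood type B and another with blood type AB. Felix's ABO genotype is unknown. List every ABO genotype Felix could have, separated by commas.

I^A I^B, I^A i

For each candidate genotype of Felix, check whether crossing it with I^B i can produce every observed child phenotype.
  I^A I^A → possible child types {A, AB} ✗
  I^A I^B → possible child types {A, B, AB} ✓
  I^A i → possible child types {O, A, B, AB} ✓
  I^B I^B → possible child types {B} ✗
  I^B i → possible child types {O, B} ✗
  i i → possible child types {O, B} ✗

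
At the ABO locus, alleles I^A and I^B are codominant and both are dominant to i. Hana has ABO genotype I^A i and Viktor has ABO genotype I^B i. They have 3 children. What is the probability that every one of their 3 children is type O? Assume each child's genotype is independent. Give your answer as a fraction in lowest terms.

1/64

ABO cross I^A i × I^B i → 1/4 O, 1/4 A, 1/4 B, 1/4 AB.
So P(type O) = 1/4 per child.
All 3 independent: (1/4)^3 = 1/64.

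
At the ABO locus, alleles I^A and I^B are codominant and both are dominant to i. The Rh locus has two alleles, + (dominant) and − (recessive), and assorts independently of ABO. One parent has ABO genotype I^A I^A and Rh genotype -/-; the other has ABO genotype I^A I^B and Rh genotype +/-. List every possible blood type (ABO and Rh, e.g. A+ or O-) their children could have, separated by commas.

A+, A-, AB+, AB-

Gametes from I^A I^A × I^A I^B give offspring ABO genotypes I^A I^A, I^A I^B, i.e. phenotypes A, AB.
Rh cross -/- × +/- → phenotypes Rh+, Rh-.
Combining independently: A+, A-, AB+, AB-.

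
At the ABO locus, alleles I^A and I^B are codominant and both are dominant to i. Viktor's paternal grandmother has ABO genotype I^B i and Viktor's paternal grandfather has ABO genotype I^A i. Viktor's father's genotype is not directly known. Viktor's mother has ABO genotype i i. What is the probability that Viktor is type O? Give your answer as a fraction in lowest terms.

Viktor's father's ABO genotype from I^B i × I^A i: 1/4 I^A I^B, 1/4 I^A i, 1/4 I^B i, 1/4 i i.
Crossing each possibility with the mother i i and summing P(type O): 1/4·0 + 1/4·1/2 + 1/4·1/2 + 1/4·1 = 1/2.

1/2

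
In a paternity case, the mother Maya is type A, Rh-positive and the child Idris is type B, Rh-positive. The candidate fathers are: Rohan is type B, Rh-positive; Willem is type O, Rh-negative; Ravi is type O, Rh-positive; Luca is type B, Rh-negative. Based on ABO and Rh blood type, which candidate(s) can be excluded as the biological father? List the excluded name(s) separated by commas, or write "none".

Willem, Ravi

A candidate is excluded only if no genotype consistent with his phenotype could produce a type B, Rh-positive child with a type A, Rh-positive mother.
Willem (type O, Rh-): no genotype consistent with that phenotype can produce a type-B Rh+ child with a type-A mother.
Ravi (type O, Rh+): no genotype consistent with that phenotype can produce a type-B Rh+ child with a type-A mother.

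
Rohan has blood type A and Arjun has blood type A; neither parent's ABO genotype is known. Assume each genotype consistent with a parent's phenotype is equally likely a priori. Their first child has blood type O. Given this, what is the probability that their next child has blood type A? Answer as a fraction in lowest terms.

3/4

Possible genotypes: Rohan ∈ {I^A I^A, I^A i}; Arjun ∈ {I^A I^A, I^A i}.
Weight each parental genotype pair by prior × P(type-O child):
  I^A i × I^A i: posterior weight 1; P(next child type A) = 3/4.
Weighted sum = 3/4.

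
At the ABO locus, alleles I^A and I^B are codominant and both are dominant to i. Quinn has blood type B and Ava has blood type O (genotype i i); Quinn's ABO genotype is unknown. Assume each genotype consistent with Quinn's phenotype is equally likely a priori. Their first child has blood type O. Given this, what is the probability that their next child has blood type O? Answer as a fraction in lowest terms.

Possible genotypes: Quinn ∈ {I^B I^B, I^B i}; Ava ∈ {i i}.
Weight each parental genotype pair by prior × P(type-O child):
  I^B i × i i: posterior weight 1; P(next child type O) = 1/2.
Weighted sum = 1/2.

1/2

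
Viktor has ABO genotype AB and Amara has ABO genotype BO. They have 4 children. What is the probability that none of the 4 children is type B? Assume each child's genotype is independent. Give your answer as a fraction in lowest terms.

1/16

ABO cross AB × BO → 1/4 A, 1/2 B, 1/4 AB.
So P(type B) = 1/2 per child.
P(not type B) = 1/2 for one child; (1/2)^4 = 1/16.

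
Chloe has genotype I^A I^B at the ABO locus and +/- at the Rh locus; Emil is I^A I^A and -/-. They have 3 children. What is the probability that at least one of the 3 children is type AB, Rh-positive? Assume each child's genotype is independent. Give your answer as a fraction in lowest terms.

37/64

ABO cross I^A I^B × I^A I^A → 1/2 A, 1/2 AB.
Rh cross +/- × -/- → 1/2 Rh+, 1/2 Rh-; so P(type AB, Rh-positive) = 1/2 × 1/2 = 1/4 per child.
P(none) = (3/4)^3 = 27/64; P(at least one) = 1 − 27/64 = 37/64.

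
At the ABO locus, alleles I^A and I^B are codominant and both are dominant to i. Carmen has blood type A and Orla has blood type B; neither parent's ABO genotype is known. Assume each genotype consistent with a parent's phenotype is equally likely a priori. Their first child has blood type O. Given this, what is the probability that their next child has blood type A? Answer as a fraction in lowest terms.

Possible genotypes: Carmen ∈ {I^A I^A, I^A i}; Orla ∈ {I^B I^B, I^B i}.
Weight each parental genotype pair by prior × P(type-O child):
  I^A i × I^B i: posterior weight 1; P(next child type A) = 1/4.
Weighted sum = 1/4.

1/4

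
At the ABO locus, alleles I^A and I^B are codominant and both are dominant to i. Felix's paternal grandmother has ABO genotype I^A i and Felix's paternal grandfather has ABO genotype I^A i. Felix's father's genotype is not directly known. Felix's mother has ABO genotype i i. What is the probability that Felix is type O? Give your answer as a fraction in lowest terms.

1/2

Felix's father's ABO genotype from I^A i × I^A i: 1/4 I^A I^A, 1/2 I^A i, 1/4 i i.
Crossing each possibility with the mother i i and summing P(type O): 1/4·0 + 1/2·1/2 + 1/4·1 = 1/2.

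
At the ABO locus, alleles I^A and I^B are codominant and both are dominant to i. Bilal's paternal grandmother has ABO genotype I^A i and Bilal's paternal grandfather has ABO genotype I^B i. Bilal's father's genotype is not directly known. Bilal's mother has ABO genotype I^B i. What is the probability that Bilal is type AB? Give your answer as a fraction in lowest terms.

Bilal's father's ABO genotype from I^A i × I^B i: 1/4 I^A I^B, 1/4 I^A i, 1/4 I^B i, 1/4 i i.
Crossing each possibility with the mother I^B i and summing P(type AB): 1/4·1/4 + 1/4·1/4 + 1/4·0 + 1/4·0 = 1/8.

1/8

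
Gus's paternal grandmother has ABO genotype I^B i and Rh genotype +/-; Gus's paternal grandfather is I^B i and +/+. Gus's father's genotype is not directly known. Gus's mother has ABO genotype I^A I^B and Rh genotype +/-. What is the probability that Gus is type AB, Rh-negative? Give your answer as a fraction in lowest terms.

Gus's father's ABO genotype from I^B i × I^B i: 1/4 I^B I^B, 1/2 I^B i, 1/4 i i.
Crossing each possibility with the mother I^A I^B and summing P(type AB): 1/4·1/2 + 1/2·1/4 + 1/4·0 = 1/4.
Similarly for Rh via the father's Rh distribution: P(Rh-) = 1/8.
Independent loci: 1/4 × 1/8 = 1/32.

1/32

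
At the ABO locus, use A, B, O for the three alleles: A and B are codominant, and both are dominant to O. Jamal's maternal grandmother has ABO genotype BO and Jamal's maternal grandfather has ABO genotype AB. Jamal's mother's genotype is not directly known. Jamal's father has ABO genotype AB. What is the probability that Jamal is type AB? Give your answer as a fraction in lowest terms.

3/8

Jamal's mother's ABO genotype from BO × AB: 1/4 AB, 1/4 AO, 1/4 BB, 1/4 BO.
Crossing each possibility with the father AB and summing P(type AB): 1/4·1/2 + 1/4·1/4 + 1/4·1/2 + 1/4·1/4 = 3/8.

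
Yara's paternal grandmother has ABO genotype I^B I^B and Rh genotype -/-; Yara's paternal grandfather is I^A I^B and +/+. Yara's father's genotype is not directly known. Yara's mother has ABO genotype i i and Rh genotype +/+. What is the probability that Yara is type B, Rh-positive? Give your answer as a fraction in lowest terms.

3/4

Yara's father's ABO genotype from I^B I^B × I^A I^B: 1/2 I^A I^B, 1/2 I^B I^B.
Crossing each possibility with the mother i i and summing P(type B): 1/2·1/2 + 1/2·1 = 3/4.
Similarly for Rh via the father's Rh distribution: P(Rh+) = 1.
Independent loci: 3/4 × 1 = 3/4.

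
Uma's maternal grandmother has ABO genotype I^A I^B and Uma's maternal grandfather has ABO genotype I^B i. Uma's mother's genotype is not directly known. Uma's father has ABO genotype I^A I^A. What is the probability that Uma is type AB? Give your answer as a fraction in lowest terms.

Uma's mother's ABO genotype from I^A I^B × I^B i: 1/4 I^A I^B, 1/4 I^A i, 1/4 I^B I^B, 1/4 I^B i.
Crossing each possibility with the father I^A I^A and summing P(type AB): 1/4·1/2 + 1/4·0 + 1/4·1 + 1/4·1/2 = 1/2.

1/2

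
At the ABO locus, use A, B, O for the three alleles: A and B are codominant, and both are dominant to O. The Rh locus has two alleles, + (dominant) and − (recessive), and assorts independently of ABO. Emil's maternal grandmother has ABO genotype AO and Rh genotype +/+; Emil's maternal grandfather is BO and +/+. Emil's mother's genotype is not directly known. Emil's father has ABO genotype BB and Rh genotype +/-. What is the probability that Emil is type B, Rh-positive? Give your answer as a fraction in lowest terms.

Emil's mother's ABO genotype from AO × BO: 1/4 AB, 1/4 AO, 1/4 BO, 1/4 OO.
Crossing each possibility with the father BB and summing P(type B): 1/4·1/2 + 1/4·1/2 + 1/4·1 + 1/4·1 = 3/4.
Similarly for Rh via the mother's Rh distribution: P(Rh+) = 1.
Independent loci: 3/4 × 1 = 3/4.

3/4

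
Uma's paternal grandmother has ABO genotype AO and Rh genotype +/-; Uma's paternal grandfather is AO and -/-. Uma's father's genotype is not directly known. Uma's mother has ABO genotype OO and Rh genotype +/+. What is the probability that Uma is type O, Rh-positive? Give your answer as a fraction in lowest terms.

1/2

Uma's father's ABO genotype from AO × AO: 1/4 AA, 1/2 AO, 1/4 OO.
Crossing each possibility with the mother OO and summing P(type O): 1/4·0 + 1/2·1/2 + 1/4·1 = 1/2.
Similarly for Rh via the father's Rh distribution: P(Rh+) = 1.
Independent loci: 1/2 × 1 = 1/2.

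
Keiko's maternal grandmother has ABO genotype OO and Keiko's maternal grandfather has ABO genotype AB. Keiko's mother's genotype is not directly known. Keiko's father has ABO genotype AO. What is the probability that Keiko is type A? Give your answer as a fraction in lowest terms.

Keiko's mother's ABO genotype from OO × AB: 1/2 AO, 1/2 BO.
Crossing each possibility with the father AO and summing P(type A): 1/2·3/4 + 1/2·1/4 = 1/2.

1/2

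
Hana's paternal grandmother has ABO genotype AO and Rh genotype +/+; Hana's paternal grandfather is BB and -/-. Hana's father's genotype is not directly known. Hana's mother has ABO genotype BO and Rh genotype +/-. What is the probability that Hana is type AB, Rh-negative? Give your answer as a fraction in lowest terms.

1/32

Hana's father's ABO genotype from AO × BB: 1/2 AB, 1/2 BO.
Crossing each possibility with the mother BO and summing P(type AB): 1/2·1/4 + 1/2·0 = 1/8.
Similarly for Rh via the father's Rh distribution: P(Rh-) = 1/4.
Independent loci: 1/8 × 1/4 = 1/32.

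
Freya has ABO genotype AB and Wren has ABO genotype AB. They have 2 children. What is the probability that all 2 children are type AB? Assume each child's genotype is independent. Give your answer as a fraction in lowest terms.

1/4

ABO cross AB × AB → 1/4 A, 1/4 B, 1/2 AB.
So P(type AB) = 1/2 per child.
All 2 independent: (1/2)^2 = 1/4.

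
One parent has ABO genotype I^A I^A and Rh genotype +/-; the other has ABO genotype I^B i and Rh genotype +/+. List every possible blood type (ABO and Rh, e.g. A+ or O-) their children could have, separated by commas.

A+, AB+

Gametes from I^A I^A × I^B i give offspring ABO genotypes I^A I^B, I^A i, i.e. phenotypes A, AB.
Rh cross +/- × +/+ → phenotypes Rh+.
Combining independently: A+, AB+.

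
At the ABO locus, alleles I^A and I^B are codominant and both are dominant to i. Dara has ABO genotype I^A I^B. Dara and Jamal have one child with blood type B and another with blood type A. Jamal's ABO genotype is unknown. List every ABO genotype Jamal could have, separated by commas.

I^A I^B, I^A i, I^B i, i i

For each candidate genotype of Jamal, check whether crossing it with I^A I^B can produce every observed child phenotype.
  I^A I^A → possible child types {A, AB} ✗
  I^A I^B → possible child types {A, B, AB} ✓
  I^A i → possible child types {A, B, AB} ✓
  I^B I^B → possible child types {B, AB} ✗
  I^B i → possible child types {A, B, AB} ✓
  i i → possible child types {A, B} ✓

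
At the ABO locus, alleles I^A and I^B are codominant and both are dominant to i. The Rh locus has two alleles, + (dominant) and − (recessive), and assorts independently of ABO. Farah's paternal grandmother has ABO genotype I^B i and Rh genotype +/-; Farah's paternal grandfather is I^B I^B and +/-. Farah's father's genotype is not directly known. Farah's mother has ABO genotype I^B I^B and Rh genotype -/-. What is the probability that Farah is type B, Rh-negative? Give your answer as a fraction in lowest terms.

Farah's father's ABO genotype from I^B i × I^B I^B: 1/2 I^B I^B, 1/2 I^B i.
Crossing each possibility with the mother I^B I^B and summing P(type B): 1/2·1 + 1/2·1 = 1.
Similarly for Rh via the father's Rh distribution: P(Rh-) = 1/2.
Independent loci: 1 × 1/2 = 1/2.

1/2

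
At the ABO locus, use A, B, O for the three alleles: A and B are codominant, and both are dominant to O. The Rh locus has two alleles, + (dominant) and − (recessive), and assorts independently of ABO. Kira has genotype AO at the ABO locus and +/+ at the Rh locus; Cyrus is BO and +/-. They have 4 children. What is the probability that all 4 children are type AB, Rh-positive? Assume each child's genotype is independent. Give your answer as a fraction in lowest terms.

1/256

ABO cross AO × BO → 1/4 O, 1/4 A, 1/4 B, 1/4 AB.
Rh cross +/+ × +/- → 1 Rh+; so P(type AB, Rh-positive) = 1/4 × 1 = 1/4 per child.
All 4 independent: (1/4)^4 = 1/256.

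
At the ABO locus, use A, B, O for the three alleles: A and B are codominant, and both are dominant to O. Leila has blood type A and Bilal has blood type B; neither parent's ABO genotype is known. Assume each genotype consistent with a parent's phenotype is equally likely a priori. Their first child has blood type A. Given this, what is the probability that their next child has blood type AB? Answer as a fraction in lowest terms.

Possible genotypes: Leila ∈ {AA, AO}; Bilal ∈ {BB, BO}.
Weight each parental genotype pair by prior × P(type-A child):
  AA × BO: posterior weight 2/3; P(next child type AB) = 1/2.
  AO × BO: posterior weight 1/3; P(next child type AB) = 1/4.
Weighted sum = 5/12.

5/12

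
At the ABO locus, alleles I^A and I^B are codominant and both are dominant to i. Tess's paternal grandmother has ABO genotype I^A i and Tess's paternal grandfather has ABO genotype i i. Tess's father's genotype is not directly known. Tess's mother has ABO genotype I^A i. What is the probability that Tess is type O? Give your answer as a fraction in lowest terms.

Tess's father's ABO genotype from I^A i × i i: 1/2 I^A i, 1/2 i i.
Crossing each possibility with the mother I^A i and summing P(type O): 1/2·1/4 + 1/2·1/2 = 3/8.

3/8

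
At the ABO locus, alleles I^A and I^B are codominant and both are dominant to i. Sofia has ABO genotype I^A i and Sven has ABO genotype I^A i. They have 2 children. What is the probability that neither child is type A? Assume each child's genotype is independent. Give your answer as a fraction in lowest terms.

ABO cross I^A i × I^A i → 1/4 O, 3/4 A.
So P(type A) = 3/4 per child.
P(not type A) = 1/4 for one child; (1/4)^2 = 1/16.

1/16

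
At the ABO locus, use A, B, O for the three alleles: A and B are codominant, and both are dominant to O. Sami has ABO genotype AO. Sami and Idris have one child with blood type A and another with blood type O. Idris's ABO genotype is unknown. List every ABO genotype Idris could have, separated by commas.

AO, BO, OO

For each candidate genotype of Idris, check whether crossing it with AO can produce every observed child phenotype.
  AA → possible child types {A} ✗
  AB → possible child types {A, B, AB} ✗
  AO → possible child types {O, A} ✓
  BB → possible child types {B, AB} ✗
  BO → possible child types {O, A, B, AB} ✓
  OO → possible child types {O, A} ✓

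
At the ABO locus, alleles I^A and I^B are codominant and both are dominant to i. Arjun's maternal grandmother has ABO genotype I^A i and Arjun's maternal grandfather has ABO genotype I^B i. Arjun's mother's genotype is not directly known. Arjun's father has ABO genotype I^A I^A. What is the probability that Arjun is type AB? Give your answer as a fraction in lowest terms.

Arjun's mother's ABO genotype from I^A i × I^B i: 1/4 I^A I^B, 1/4 I^A i, 1/4 I^B i, 1/4 i i.
Crossing each possibility with the father I^A I^A and summing P(type AB): 1/4·1/2 + 1/4·0 + 1/4·1/2 + 1/4·0 = 1/4.

1/4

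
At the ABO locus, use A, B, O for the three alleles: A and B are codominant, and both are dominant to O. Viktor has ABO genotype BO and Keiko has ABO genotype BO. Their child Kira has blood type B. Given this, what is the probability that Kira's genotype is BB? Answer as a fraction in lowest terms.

Cross BO × BO → 1/4 BB, 1/2 BO, 1/4 OO.
Type-B genotypes among offspring: BB (1/4), BO (1/2); total 3/4.
P(BB | type B) = (1/4) / (3/4) = 1/3.

1/3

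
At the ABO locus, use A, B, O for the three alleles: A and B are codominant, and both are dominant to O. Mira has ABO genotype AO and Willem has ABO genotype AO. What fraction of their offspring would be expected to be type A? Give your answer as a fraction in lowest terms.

ABO cross AO × AO → offspring phenotypes: 1/4 O, 3/4 A.
So P(type A) = 3/4.

3/4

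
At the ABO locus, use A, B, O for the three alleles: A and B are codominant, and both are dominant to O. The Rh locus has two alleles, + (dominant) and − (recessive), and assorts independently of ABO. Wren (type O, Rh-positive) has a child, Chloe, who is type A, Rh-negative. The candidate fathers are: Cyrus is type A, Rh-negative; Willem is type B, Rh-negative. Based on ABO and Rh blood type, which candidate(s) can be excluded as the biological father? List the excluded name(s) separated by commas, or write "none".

Willem

A candidate is excluded only if no genotype consistent with his phenotype could produce a type A, Rh-negative child with a type O, Rh-positive mother.
Willem (type B, Rh-): no genotype consistent with that phenotype can produce a type-A Rh- child with a type-O mother.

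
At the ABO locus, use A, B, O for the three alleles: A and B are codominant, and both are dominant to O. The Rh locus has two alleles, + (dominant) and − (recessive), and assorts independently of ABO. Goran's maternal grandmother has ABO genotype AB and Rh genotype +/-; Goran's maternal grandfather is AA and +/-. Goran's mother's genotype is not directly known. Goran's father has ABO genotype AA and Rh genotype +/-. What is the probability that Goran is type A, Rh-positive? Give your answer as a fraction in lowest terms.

Goran's mother's ABO genotype from AB × AA: 1/2 AA, 1/2 AB.
Crossing each possibility with the father AA and summing P(type A): 1/2·1 + 1/2·1/2 = 3/4.
Similarly for Rh via the mother's Rh distribution: P(Rh+) = 3/4.
Independent loci: 3/4 × 3/4 = 9/16.

9/16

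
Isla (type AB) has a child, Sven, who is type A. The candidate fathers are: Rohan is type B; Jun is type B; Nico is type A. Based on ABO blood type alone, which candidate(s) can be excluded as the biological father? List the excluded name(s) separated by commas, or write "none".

A candidate is excluded only if no genotype consistent with his phenotype could produce a type A child with a type AB mother.
Every candidate has at least one consistent genotype combination, so none can be excluded.

none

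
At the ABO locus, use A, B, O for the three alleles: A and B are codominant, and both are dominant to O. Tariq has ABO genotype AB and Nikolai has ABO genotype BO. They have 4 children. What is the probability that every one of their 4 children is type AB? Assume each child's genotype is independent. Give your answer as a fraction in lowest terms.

ABO cross AB × BO → 1/4 A, 1/2 B, 1/4 AB.
So P(type AB) = 1/4 per child.
All 4 independent: (1/4)^4 = 1/256.

1/256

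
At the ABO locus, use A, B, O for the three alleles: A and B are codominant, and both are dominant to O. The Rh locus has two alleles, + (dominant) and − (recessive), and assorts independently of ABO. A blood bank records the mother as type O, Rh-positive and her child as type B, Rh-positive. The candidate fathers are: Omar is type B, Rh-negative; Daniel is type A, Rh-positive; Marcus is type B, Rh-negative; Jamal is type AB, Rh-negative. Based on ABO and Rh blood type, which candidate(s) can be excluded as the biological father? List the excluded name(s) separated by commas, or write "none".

A candidate is excluded only if no genotype consistent with his phenotype could produce a type B, Rh-positive child with a type O, Rh-positive mother.
Daniel (type A, Rh+): no genotype consistent with that phenotype can produce a type-B Rh+ child with a type-O mother.

Daniel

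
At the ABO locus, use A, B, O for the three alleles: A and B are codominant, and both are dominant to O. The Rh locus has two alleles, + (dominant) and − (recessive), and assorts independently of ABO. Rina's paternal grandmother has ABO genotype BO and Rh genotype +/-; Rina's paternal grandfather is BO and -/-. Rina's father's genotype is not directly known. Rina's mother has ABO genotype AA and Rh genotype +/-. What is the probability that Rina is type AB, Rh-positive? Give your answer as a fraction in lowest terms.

Rina's father's ABO genotype from BO × BO: 1/4 BB, 1/2 BO, 1/4 OO.
Crossing each possibility with the mother AA and summing P(type AB): 1/4·1 + 1/2·1/2 + 1/4·0 = 1/2.
Similarly for Rh via the father's Rh distribution: P(Rh+) = 5/8.
Independent loci: 1/2 × 5/8 = 5/16.

5/16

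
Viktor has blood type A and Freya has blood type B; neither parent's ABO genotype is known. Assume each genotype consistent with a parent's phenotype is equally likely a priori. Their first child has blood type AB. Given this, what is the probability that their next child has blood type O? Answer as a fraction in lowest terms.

1/36

Possible genotypes: Viktor ∈ {AA, AO}; Freya ∈ {BB, BO}.
Weight each parental genotype pair by prior × P(type-AB child):
  AA × BB: posterior weight 4/9; P(next child type O) = 0.
  AA × BO: posterior weight 2/9; P(next child type O) = 0.
  AO × BB: posterior weight 2/9; P(next child type O) = 0.
  AO × BO: posterior weight 1/9; P(next child type O) = 1/4.
Weighted sum = 1/36.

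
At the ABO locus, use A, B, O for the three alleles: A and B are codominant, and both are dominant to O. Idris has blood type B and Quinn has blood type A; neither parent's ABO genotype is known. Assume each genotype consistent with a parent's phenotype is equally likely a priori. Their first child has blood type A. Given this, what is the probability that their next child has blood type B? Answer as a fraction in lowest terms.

1/12

Possible genotypes: Idris ∈ {BB, BO}; Quinn ∈ {AA, AO}.
Weight each parental genotype pair by prior × P(type-A child):
  BO × AA: posterior weight 2/3; P(next child type B) = 0.
  BO × AO: posterior weight 1/3; P(next child type B) = 1/4.
Weighted sum = 1/12.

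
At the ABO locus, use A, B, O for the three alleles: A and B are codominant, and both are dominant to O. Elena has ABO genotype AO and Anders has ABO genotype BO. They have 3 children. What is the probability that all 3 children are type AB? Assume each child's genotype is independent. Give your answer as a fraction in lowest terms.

ABO cross AO × BO → 1/4 O, 1/4 A, 1/4 B, 1/4 AB.
So P(type AB) = 1/4 per child.
All 3 independent: (1/4)^3 = 1/64.

1/64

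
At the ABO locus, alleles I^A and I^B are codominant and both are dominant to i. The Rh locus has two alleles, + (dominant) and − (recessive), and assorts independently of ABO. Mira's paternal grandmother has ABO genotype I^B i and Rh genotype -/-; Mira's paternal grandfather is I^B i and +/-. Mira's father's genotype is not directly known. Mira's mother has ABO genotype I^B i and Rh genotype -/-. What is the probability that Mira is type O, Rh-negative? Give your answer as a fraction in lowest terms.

Mira's father's ABO genotype from I^B i × I^B i: 1/4 I^B I^B, 1/2 I^B i, 1/4 i i.
Crossing each possibility with the mother I^B i and summing P(type O): 1/4·0 + 1/2·1/4 + 1/4·1/2 = 1/4.
Similarly for Rh via the father's Rh distribution: P(Rh-) = 3/4.
Independent loci: 1/4 × 3/4 = 3/16.

3/16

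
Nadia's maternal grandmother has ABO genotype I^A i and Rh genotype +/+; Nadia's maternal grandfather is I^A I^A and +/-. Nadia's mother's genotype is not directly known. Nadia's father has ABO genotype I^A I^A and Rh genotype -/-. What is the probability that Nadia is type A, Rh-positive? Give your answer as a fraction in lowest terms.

Nadia's mother's ABO genotype from I^A i × I^A I^A: 1/2 I^A I^A, 1/2 I^A i.
Crossing each possibility with the father I^A I^A and summing P(type A): 1/2·1 + 1/2·1 = 1.
Similarly for Rh via the mother's Rh distribution: P(Rh+) = 3/4.
Independent loci: 1 × 3/4 = 3/4.

3/4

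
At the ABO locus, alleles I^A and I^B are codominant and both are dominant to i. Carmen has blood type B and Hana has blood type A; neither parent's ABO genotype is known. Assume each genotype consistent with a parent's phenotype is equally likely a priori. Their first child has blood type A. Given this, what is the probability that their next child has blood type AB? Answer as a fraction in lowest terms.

Possible genotypes: Carmen ∈ {I^B I^B, I^B i}; Hana ∈ {I^A I^A, I^A i}.
Weight each parental genotype pair by prior × P(type-A child):
  I^B i × I^A I^A: posterior weight 2/3; P(next child type AB) = 1/2.
  I^B i × I^A i: posterior weight 1/3; P(next child type AB) = 1/4.
Weighted sum = 5/12.

5/12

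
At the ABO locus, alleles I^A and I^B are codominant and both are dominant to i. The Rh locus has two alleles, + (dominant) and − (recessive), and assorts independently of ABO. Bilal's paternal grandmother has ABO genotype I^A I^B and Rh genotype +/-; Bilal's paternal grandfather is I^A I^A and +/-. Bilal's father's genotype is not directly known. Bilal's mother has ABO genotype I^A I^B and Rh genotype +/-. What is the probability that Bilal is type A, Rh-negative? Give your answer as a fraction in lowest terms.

Bilal's father's ABO genotype from I^A I^B × I^A I^A: 1/2 I^A I^A, 1/2 I^A I^B.
Crossing each possibility with the mother I^A I^B and summing P(type A): 1/2·1/2 + 1/2·1/4 = 3/8.
Similarly for Rh via the father's Rh distribution: P(Rh-) = 1/4.
Independent loci: 3/8 × 1/4 = 3/32.

3/32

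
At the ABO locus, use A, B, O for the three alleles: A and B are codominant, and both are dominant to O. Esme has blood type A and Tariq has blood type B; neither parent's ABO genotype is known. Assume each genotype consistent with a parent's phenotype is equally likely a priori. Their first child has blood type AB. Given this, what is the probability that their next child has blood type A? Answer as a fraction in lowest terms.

5/36

Possible genotypes: Esme ∈ {AA, AO}; Tariq ∈ {BB, BO}.
Weight each parental genotype pair by prior × P(type-AB child):
  AA × BB: posterior weight 4/9; P(next child type A) = 0.
  AA × BO: posterior weight 2/9; P(next child type A) = 1/2.
  AO × BB: posterior weight 2/9; P(next child type A) = 0.
  AO × BO: posterior weight 1/9; P(next child type A) = 1/4.
Weighted sum = 5/36.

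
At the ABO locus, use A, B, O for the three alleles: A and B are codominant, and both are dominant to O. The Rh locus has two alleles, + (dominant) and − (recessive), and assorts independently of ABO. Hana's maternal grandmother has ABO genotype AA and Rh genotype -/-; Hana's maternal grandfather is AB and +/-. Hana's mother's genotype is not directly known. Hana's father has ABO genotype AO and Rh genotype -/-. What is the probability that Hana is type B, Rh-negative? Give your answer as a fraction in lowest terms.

Hana's mother's ABO genotype from AA × AB: 1/2 AA, 1/2 AB.
Crossing each possibility with the father AO and summing P(type B): 1/2·0 + 1/2·1/4 = 1/8.
Similarly for Rh via the mother's Rh distribution: P(Rh-) = 3/4.
Independent loci: 1/8 × 3/4 = 3/32.

3/32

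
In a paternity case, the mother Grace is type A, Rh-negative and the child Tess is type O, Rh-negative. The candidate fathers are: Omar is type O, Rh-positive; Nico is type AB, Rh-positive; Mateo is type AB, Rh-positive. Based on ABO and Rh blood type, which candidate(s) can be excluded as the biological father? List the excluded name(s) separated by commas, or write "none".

Nico, Mateo

A candidate is excluded only if no genotype consistent with his phenotype could produce a type O, Rh-negative child with a type A, Rh-negative mother.
Nico (type AB, Rh+): no genotype consistent with that phenotype can produce a type-O Rh- child with a type-A mother.
Mateo (type AB, Rh+): no genotype consistent with that phenotype can produce a type-O Rh- child with a type-A mother.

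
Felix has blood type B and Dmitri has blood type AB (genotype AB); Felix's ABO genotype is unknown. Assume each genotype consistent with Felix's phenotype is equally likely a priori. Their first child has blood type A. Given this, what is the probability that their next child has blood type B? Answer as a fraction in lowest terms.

1/2

Possible genotypes: Felix ∈ {BB, BO}; Dmitri ∈ {AB}.
Weight each parental genotype pair by prior × P(type-A child):
  BO × AB: posterior weight 1; P(next child type B) = 1/2.
Weighted sum = 1/2.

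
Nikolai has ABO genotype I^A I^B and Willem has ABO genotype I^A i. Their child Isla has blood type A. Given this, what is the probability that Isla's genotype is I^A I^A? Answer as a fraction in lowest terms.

Cross I^A I^B × I^A i → 1/4 I^A I^A, 1/4 I^A I^B, 1/4 I^A i, 1/4 I^B i.
Type-A genotypes among offspring: I^A I^A (1/4), I^A i (1/4); total 1/2.
P(I^A I^A | type A) = (1/4) / (1/2) = 1/2.

1/2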